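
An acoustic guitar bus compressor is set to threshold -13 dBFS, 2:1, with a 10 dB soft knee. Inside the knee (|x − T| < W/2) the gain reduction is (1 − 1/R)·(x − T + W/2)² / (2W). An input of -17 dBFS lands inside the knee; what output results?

x − T + W/2 = -17 − (-13) + 5 = 1.
GR = (1 − 1/2) × 1² / 20 = 0.5 × 1 / 20 = 0.025 dB.
Output = -17 − 0.025 = -17.025 dBFS.

-17.025 dBFS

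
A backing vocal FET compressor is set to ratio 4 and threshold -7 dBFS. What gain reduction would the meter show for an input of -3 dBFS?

3 dB

Overshoot = -3 − (-7) = 4 dB.
At 4:1, output sits 4/4 = 1 dB above threshold.
GR = overshoot in − overshoot out = 4 − 1 = 3 dB.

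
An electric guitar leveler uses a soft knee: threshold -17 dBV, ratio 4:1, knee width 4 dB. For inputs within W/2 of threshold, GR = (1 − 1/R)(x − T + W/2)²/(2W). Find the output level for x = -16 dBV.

-16.84375 dBV

x − T + W/2 = -16 − (-17) + 2 = 3.
GR = (1 − 1/4) × 3² / 8 = 0.75 × 9 / 8 = 0.84375 dB.
Output = -16 − 0.84375 = -16.84375 dBV.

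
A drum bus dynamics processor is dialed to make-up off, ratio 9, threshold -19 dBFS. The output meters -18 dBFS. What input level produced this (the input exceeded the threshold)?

-10 dBFS

Post-compression overshoot = -18 − (-19) = 1 dB.
Before 9:1 compression the overshoot was 1 × 9 = 9 dB, so input = -19 + 9 = -10 dBFS.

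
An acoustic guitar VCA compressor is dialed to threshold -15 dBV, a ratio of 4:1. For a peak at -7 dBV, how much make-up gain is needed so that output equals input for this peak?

The peak compresses to -15 + 8/4 = -13 dBV.
To reach -7 dBV requires -7 − (-13) = 6 dB of make-up.

6 dB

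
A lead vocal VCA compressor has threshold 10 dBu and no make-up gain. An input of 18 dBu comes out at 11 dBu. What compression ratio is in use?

Input overshoot = 18 − 10 = 8 dB; output overshoot = 11 − 10 = 1 dB.
Ratio = 8 / 1 = 8.

8:1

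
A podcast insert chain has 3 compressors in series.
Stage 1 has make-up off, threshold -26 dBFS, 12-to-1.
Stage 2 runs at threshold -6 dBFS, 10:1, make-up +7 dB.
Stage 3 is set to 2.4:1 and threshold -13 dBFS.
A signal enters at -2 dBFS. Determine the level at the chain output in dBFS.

Stage 1: 24 dB above -26 dBFS, reduced 12:1 to 2 dB above → -24 dBFS.
Stage 2: -24 dBFS ≤ -6 dBFS, so stage 2 doesn't engage; make-up brings it to -17 dBFS.
Stage 3: -17 dBFS is at or below the -13 dBFS threshold — no compression; output -17 dBFS.

-17 dBFS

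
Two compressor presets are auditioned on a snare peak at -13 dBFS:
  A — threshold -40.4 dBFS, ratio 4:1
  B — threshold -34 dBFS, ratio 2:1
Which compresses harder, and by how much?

A, by 10.05 dB

A: 27.4 dB over, compressed to 6.85 dB over, so 20.55 dB of GR.
B: 21 dB over, compressed to 10.5 dB over, so 10.5 dB of GR.
A applies 10.05 dB more gain reduction.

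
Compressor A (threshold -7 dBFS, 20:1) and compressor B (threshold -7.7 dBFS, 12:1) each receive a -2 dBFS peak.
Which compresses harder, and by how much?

A: overshoot 5 dB → output overshoot 0.25 dB → GR 4.75 dB.
B: overshoot 5.7 dB → output overshoot 0.475 dB → GR 5.225 dB.
B reduces 0.475 dB more.

B, by 0.475 dB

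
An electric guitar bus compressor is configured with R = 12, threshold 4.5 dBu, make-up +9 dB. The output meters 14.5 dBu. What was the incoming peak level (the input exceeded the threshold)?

Stripping the +9 dB make-up gives 5.5 dBu at the gain stage.
That's 1 dB above the 4.5 dBu threshold.
Undo the ratio: input overshoot = 1 × 12 = 12 dB, giving input = 16.5 dBu.

16.5 dBu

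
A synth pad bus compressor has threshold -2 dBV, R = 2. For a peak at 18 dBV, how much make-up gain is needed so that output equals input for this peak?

10 dB

Overshoot 20 dB → 20/2 = 10 dB after compression, so the compressed level is -2 + 10 = 8 dBV.
Make-up = target − compressed = 18 − 8 = 10 dB.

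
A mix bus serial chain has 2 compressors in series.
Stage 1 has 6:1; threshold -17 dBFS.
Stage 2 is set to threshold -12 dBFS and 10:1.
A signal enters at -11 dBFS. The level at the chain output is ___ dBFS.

-16 dBFS

Stage 1: overshoot 6 dB → 6/6 = 1 dB → -16 dBFS.
Stage 2: -16 dBFS is at or below the -12 dBFS threshold — no compression; output -16 dBFS.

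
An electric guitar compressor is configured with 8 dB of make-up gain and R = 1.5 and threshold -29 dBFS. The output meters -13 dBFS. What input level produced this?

-17 dBFS

Remove make-up: -13 − 8 = -21 dBFS.
That's 8 dB above the -29 dBFS threshold.
Input overshoot = R × output overshoot = 12 dB → input = -29 + 12 = -17 dBFS.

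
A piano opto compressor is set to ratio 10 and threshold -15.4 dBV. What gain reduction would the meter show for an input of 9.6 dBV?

9.6 dBV exceeds the threshold by 25 dB.
After 10:1 compression the overshoot becomes 25/10 = 2.5 dB.
So the signal is attenuated by 25 − 2.5 = 22.5 dB.

22.5 dB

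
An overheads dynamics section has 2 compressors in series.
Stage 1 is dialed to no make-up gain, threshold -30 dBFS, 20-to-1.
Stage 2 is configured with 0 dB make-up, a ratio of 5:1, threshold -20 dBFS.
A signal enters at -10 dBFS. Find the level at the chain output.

-29 dBFS

Stage 1: overshoot 20 dB → 20/20 = 1 dB → -29 dBFS.
Stage 2: below threshold (-29 ≤ -20); passes unchanged; output -29 dBFS.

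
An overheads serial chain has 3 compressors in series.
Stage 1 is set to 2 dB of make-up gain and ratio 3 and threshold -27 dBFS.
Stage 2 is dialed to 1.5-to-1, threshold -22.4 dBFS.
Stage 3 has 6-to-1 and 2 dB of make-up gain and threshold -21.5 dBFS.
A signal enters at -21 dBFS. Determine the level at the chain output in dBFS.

-21 dBFS

Stage 1: 6 dB above -27 dBFS, reduced 3:1 to 2 dB above → -25 dBFS; +2 dB make-up → -23 dBFS.
Stage 2: -23 dBFS ≤ -22.4 dBFS, so stage 2 doesn't engage; output -23 dBFS.
Stage 3: -23 dBFS ≤ -21.5 dBFS, so stage 3 doesn't engage; make-up brings it to -21 dBFS.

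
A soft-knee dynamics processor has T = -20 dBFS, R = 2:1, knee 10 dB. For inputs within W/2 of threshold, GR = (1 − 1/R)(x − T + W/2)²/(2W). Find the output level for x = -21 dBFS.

-21.4 dBFS

x − T + W/2 = -21 − (-20) + 5 = 4.
GR = (1 − 1/2) × 4² / 20 = 0.5 × 16 / 20 = 0.4 dB.
Output = -21 − 0.4 = -21.4 dBFS.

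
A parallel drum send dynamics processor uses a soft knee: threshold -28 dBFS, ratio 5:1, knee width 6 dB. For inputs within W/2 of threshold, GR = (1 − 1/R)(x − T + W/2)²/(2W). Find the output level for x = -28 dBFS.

-28.6 dBFS

x − T + W/2 = -28 − (-28) + 3 = 3.
GR = (1 − 1/5) × 3² / 12 = 0.8 × 9 / 12 = 0.6 dB.
Output = -28 − 0.6 = -28.6 dBFS.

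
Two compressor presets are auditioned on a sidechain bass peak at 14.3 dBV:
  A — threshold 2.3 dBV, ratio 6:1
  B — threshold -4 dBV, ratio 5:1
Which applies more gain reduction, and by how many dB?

A: GR = 12 − 12/6 = 10 dB.
B: GR = 18.3 − 18.3/5 = 14.64 dB.
B applies 4.64 dB more gain reduction.

B, by 4.64 dB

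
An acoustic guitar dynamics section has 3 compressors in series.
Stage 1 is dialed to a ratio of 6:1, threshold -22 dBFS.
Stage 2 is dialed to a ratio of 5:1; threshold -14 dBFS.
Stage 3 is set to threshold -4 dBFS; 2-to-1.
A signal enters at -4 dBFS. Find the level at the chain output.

Stage 1: 18 dB above -22 dBFS, reduced 6:1 to 3 dB above → -19 dBFS.
Stage 2: below threshold (-19 ≤ -14); passes unchanged; output -19 dBFS.
Stage 3: -19 dBFS is at or below the -4 dBFS threshold — no compression; output -19 dBFS.

-19 dBFS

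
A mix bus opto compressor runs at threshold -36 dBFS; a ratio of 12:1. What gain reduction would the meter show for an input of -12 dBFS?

Overshoot = -12 − (-36) = 24 dB.
At 12:1, output sits 24/12 = 2 dB above threshold.
So the signal is attenuated by 24 − 2 = 22 dB.

22 dB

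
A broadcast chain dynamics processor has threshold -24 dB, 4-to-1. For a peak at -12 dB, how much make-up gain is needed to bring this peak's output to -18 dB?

3 dB

The peak compresses to -24 + 12/4 = -21 dB.
To reach -18 dB requires -18 − (-21) = 3 dB of make-up.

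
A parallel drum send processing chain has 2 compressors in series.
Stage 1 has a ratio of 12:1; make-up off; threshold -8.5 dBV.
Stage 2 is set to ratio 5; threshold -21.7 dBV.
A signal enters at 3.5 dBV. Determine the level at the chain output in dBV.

-18.86 dBV

Stage 1: 3.5 dBV is 12 dB over -8.5 dBV; at 12:1 that becomes 1 dB over, giving -7.5 dBV.
Stage 2: -7.5 dBV is 14.2 dB over -21.7 dBV; at 5:1 that becomes 2.84 dB over, giving -18.86 dBV.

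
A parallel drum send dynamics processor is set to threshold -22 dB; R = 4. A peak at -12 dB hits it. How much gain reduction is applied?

7.5 dB

-12 dB exceeds the threshold by 10 dB.
After 4:1 compression the overshoot becomes 10/4 = 2.5 dB.
So the signal is attenuated by 10 − 2.5 = 7.5 dB.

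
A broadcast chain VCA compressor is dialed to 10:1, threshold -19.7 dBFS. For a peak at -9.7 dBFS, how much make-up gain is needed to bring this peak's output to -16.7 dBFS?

2 dB

Without make-up, output = threshold + overshoot/10 = -19.7 + 1 = -18.7 dBFS.
Gap to target: 2 dB.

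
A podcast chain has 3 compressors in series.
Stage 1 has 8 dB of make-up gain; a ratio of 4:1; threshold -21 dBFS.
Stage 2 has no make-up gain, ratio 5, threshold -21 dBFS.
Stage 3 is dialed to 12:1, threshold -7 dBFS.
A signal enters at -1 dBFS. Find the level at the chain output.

-18.4 dBFS

Stage 1: 20 dB above -21 dBFS, reduced 4:1 to 5 dB above → -16 dBFS; +8 dB make-up → -8 dBFS.
Stage 2: 13 dB above -21 dBFS, reduced 5:1 to 2.6 dB above → -18.4 dBFS.
Stage 3: below threshold (-18.4 ≤ -7); passes unchanged; output -18.4 dBFS.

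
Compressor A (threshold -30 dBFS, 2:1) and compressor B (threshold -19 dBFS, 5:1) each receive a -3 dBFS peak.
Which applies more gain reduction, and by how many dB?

A: GR = 27 − 27/2 = 13.5 dB.
B: GR = 16 − 16/5 = 12.8 dB.
A reduces 0.7 dB more.

A, by 0.7 dB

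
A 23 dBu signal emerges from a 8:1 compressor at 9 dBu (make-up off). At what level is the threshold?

7 dBu

Gain reduction = 23 − 9 = 14 dB; output overshoot = GR / (R − 1) = 14 / 7 = 2 dB.
Threshold = output − output overshoot = 9 − 2 = 7 dBu.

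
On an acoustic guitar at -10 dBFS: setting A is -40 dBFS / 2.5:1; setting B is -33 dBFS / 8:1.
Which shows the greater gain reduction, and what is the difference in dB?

B, by 2.125 dB

A: overshoot 30 dB → output overshoot 12 dB → GR 18 dB.
B: overshoot 23 dB → output overshoot 2.875 dB → GR 20.125 dB.
B applies 2.125 dB more gain reduction.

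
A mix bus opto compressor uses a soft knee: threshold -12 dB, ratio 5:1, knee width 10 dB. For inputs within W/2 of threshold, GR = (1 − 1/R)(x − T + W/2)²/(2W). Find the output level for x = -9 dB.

x − T + W/2 = -9 − (-12) + 5 = 8.
GR = (1 − 1/5) × 8² / 20 = 0.8 × 64 / 20 = 2.56 dB.
Output = -9 − 2.56 = -11.56 dB.

-11.56 dB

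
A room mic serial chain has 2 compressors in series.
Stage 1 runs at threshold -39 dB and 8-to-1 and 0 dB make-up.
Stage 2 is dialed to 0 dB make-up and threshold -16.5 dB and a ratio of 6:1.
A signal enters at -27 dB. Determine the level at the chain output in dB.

-37.5 dB

Stage 1: -27 dB is 12 dB over -39 dB; at 8:1 that becomes 1.5 dB over, giving -37.5 dB.
Stage 2: -37.5 dB ≤ -16.5 dB, so stage 2 doesn't engage; output -37.5 dB.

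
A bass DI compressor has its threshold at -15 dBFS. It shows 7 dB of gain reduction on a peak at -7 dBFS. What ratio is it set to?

8:1

Input overshoot = -7 − (-15) = 8 dB.
Output overshoot = 8 − 7 = 1 dB.
Ratio = input overshoot / output overshoot = 8 / 1 = 8.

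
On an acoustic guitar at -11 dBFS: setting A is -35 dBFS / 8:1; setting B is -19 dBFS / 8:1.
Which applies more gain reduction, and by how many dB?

A: GR = 24 − 24/8 = 21 dB.
B: GR = 8 − 8/8 = 7 dB.
A applies 14 dB more gain reduction.

A, by 14 dB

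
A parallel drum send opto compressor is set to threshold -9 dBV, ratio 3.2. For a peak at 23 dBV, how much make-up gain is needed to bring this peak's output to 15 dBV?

The peak compresses to -9 + 32/3.2 = 1 dBV.
To reach 15 dBV requires 15 − 1 = 14 dB of make-up.

14 dB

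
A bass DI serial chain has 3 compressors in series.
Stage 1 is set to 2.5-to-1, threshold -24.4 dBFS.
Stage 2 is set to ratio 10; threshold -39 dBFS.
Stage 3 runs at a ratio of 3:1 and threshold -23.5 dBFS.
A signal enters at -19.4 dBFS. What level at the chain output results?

-37.34 dBFS

Stage 1: overshoot 5 dB → 5/2.5 = 2 dB → -22.4 dBFS.
Stage 2: 16.6 dB above -39 dBFS, reduced 10:1 to 1.66 dB above → -37.34 dBFS.
Stage 3: -37.34 dBFS ≤ -23.5 dBFS, so stage 3 doesn't engage; output -37.34 dBFS.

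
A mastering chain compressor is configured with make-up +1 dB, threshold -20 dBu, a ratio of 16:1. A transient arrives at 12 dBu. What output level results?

Overshoot: 12 − (-20) = 32 dB.
At 16:1 the overshoot is divided by 16, leaving 2 dB above threshold.
That puts the output at -18 dBu; make-up adds 1 dB, giving -17 dBu.

-17 dBu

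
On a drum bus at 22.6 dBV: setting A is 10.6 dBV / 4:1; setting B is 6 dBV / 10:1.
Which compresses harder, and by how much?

A: GR = 12 − 12/4 = 9 dB.
B: GR = 16.6 − 16.6/10 = 14.94 dB.
Difference: 5.94 dB in favour of B.

B, by 5.94 dB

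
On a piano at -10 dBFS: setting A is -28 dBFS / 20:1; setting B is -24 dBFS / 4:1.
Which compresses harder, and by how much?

A: GR = 18 − 18/20 = 17.1 dB.
B: GR = 14 − 14/4 = 10.5 dB.
A reduces 6.6 dB more.

A, by 6.6 dB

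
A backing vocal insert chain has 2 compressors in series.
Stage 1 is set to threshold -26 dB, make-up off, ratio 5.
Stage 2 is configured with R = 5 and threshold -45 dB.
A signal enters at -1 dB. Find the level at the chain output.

Stage 1: -1 dB is 25 dB over -26 dB; at 5:1 that becomes 5 dB over, giving -21 dB.
Stage 2: 24 dB above -45 dB, reduced 5:1 to 4.8 dB above → -40.2 dB.

-40.2 dB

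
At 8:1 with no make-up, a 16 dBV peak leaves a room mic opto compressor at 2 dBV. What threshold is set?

Let T be the threshold. Output overshoot = (input overshoot)/R, so 2 − T = (16 − T)/8.
8·(2 − T) = 16 − T → 7·T = 16 − 16 = 0.
T = 0/7 = 0 dBV.

0 dBV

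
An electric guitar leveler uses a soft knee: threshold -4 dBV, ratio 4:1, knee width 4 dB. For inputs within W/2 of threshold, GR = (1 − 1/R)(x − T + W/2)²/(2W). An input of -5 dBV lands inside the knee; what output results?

x − T + W/2 = -5 − (-4) + 2 = 1.
GR = (1 − 1/4) × 1² / 8 = 0.75 × 1 / 8 = 0.09375 dB.
Output = -5 − 0.09375 = -5.09375 dBV.

-5.09375 dBV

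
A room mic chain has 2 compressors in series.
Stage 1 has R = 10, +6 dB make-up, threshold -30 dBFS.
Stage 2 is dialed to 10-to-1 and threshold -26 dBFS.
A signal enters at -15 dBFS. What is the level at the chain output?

-25.65 dBFS

Stage 1: -15 dBFS is 15 dB over -30 dBFS; at 10:1 that becomes 1.5 dB over, giving -28.5 dBFS; +6 dB make-up → -22.5 dBFS.
Stage 2: -22.5 dBFS is 3.5 dB over -26 dBFS; at 10:1 that becomes 0.35 dB over, giving -25.65 dBFS.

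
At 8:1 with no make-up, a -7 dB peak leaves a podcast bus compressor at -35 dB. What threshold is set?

-39 dB

Let T be the threshold. Output overshoot = (input overshoot)/R, so -35 − T = (-7 − T)/8.
8·(-35 − T) = -7 − T → 7·T = -280 − (-7) = -273.
T = -273/7 = -39 dB.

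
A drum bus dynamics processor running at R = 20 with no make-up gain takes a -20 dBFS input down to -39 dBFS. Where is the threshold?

Let T be the threshold. Output overshoot = (input overshoot)/R, so -39 − T = (-20 − T)/20.
20·(-39 − T) = -20 − T → 19·T = -780 − (-20) = -760.
T = -760/19 = -40 dBFS.

-40 dBFS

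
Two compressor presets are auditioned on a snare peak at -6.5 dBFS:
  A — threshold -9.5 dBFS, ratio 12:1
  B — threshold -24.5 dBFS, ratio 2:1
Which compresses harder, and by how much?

B, by 6.25 dB

A: GR = 3 − 3/12 = 2.75 dB.
B: GR = 18 − 18/2 = 9 dB.
Difference: 6.25 dB in favour of B.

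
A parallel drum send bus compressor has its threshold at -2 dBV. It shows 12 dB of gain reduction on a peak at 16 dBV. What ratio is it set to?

Input overshoot = 16 − (-2) = 18 dB.
Output overshoot = 18 − 12 = 6 dB.
Ratio = input overshoot / output overshoot = 18 / 6 = 3.

3:1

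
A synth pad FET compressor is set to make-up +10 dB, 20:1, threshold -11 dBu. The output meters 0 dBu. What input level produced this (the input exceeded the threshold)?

Stripping the +10 dB make-up gives -10 dBu at the gain stage.
That's 1 dB above the -11 dBu threshold.
Undo the ratio: input overshoot = 1 × 20 = 20 dB, giving input = 9 dBu.

9 dBu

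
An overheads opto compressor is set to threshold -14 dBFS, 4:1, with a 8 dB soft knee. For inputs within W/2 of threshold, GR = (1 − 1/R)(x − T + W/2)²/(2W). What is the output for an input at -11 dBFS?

x − T + W/2 = -11 − (-14) + 4 = 7.
GR = (1 − 1/4) × 7² / 16 = 0.75 × 49 / 16 = 2.296875 dB.
Output = -11 − 2.296875 = -13.296875 dBFS.

-13.296875 dBFS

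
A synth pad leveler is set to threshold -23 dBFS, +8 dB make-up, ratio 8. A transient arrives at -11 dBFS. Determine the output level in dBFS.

-13.5 dBFS

-11 dBFS sits 12 dB over threshold.
The 12 dB excess becomes 1.5 dB after 8:1 reduction.
That puts the output at -21.5 dBFS; make-up adds 8 dB, giving -13.5 dBFS.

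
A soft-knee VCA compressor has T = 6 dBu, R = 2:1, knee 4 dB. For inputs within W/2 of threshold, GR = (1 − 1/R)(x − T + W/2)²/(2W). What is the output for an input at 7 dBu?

6.4375 dBu

x − T + W/2 = 7 − 6 + 2 = 3.
GR = (1 − 1/2) × 3² / 8 = 0.5 × 9 / 8 = 0.5625 dB.
Output = 7 − 0.5625 = 6.4375 dBu.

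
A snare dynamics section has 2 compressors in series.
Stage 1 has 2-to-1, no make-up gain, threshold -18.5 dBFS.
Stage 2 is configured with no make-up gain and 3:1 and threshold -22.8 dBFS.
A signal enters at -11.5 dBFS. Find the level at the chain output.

Stage 1: overshoot 7 dB → 7/2 = 3.5 dB → -15 dBFS.
Stage 2: -15 dBFS is 7.8 dB over -22.8 dBFS; at 3:1 that becomes 2.6 dB over, giving -20.2 dBFS.

-20.2 dBFS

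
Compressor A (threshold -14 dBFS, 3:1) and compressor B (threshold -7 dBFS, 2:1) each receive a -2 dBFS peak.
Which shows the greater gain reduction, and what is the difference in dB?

A: 12 dB over, compressed to 4 dB over, so 8 dB of GR.
B: 5 dB over, compressed to 2.5 dB over, so 2.5 dB of GR.
Difference: 5.5 dB in favour of A.

A, by 5.5 dB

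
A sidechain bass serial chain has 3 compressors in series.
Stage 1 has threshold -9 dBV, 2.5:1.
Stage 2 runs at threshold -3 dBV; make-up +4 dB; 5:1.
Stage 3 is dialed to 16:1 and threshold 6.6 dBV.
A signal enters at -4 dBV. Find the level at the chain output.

-3 dBV

Stage 1: -4 dBV is 5 dB over -9 dBV; at 2.5:1 that becomes 2 dB over, giving -7 dBV.
Stage 2: -7 dBV ≤ -3 dBV, so stage 2 doesn't engage; make-up brings it to -3 dBV.
Stage 3: -3 dBV is at or below the 6.6 dBV threshold — no compression; output -3 dBV.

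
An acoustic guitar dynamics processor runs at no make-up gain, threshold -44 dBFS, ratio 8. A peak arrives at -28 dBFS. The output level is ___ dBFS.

-28 dBFS sits 16 dB over threshold.
8:1 compression reduces that to 16/8 = 2 dB over.
Output = -44 + 2 = -42 dBFS.

-42 dBFS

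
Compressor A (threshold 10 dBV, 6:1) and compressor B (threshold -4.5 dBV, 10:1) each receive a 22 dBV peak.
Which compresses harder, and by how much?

A: overshoot 12 dB → output overshoot 2 dB → GR 10 dB.
B: overshoot 26.5 dB → output overshoot 2.65 dB → GR 23.85 dB.
Difference: 13.85 dB in favour of B.

B, by 13.85 dB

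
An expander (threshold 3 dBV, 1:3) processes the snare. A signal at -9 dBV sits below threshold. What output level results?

Undershoot = 3 − (-9) = 12 dB.
At 1:3, that expands to 36 dB under threshold.
Output = 3 − 36 = -33 dBV.

-33 dBV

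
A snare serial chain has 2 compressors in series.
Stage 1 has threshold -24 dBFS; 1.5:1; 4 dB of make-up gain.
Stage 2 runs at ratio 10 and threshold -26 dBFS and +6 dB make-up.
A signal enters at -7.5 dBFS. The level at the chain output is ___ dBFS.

-18.3 dBFS

Stage 1: -7.5 dBFS is 16.5 dB over -24 dBFS; at 1.5:1 that becomes 11 dB over, giving -13 dBFS; +4 dB make-up → -9 dBFS.
Stage 2: 17 dB above -26 dBFS, reduced 10:1 to 1.7 dB above → -24.3 dBFS; +6 dB make-up → -18.3 dBFS.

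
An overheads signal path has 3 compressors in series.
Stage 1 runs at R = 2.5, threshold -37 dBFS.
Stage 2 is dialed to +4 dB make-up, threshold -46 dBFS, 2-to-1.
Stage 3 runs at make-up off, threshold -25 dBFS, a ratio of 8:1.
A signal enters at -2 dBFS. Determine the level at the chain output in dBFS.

Stage 1: -2 dBFS is 35 dB over -37 dBFS; at 2.5:1 that becomes 14 dB over, giving -23 dBFS.
Stage 2: -23 dBFS is 23 dB over -46 dBFS; at 2:1 that becomes 11.5 dB over, giving -34.5 dBFS; +4 dB make-up → -30.5 dBFS.
Stage 3: -30.5 dBFS is at or below the -25 dBFS threshold — no compression; output -30.5 dBFS.

-30.5 dBFS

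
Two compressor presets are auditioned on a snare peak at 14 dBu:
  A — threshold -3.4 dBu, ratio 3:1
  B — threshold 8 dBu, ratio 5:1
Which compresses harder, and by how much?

A: 17.4 dB over, compressed to 5.8 dB over, so 11.6 dB of GR.
B: 6 dB over, compressed to 1.2 dB over, so 4.8 dB of GR.
Difference: 6.8 dB in favour of A.

A, by 6.8 dB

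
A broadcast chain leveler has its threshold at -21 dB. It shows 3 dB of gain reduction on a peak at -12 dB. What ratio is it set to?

Input overshoot = -12 − (-21) = 9 dB.
Output overshoot = 9 − 3 = 6 dB.
Ratio = input overshoot / output overshoot = 9 / 6 = 1.5.

1.5:1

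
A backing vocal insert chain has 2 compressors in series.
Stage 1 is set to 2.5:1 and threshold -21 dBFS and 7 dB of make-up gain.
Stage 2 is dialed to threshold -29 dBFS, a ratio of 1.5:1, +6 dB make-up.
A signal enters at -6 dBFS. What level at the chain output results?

-9 dBFS

Stage 1: -6 dBFS is 15 dB over -21 dBFS; at 2.5:1 that becomes 6 dB over, giving -15 dBFS; +7 dB make-up → -8 dBFS.
Stage 2: 21 dB above -29 dBFS, reduced 1.5:1 to 14 dB above → -15 dBFS; +6 dB make-up → -9 dBFS.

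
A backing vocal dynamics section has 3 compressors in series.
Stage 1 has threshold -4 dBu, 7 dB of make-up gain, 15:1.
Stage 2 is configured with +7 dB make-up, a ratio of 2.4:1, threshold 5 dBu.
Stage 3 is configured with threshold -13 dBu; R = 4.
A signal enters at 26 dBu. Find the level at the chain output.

Stage 1: 30 dB above -4 dBu, reduced 15:1 to 2 dB above → -2 dBu; +7 dB make-up → 5 dBu.
Stage 2: 5 dBu is at or below the 5 dBu threshold — no compression; make-up brings it to 12 dBu.
Stage 3: 25 dB above -13 dBu, reduced 4:1 to 6.25 dB above → -6.75 dBu.

-6.75 dBu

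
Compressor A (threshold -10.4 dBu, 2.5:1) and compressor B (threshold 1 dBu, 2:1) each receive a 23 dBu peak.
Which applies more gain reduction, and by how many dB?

A: 33.4 dB over, compressed to 13.36 dB over, so 20.04 dB of GR.
B: 22 dB over, compressed to 11 dB over, so 11 dB of GR.
A applies 9.04 dB more gain reduction.

A, by 9.04 dB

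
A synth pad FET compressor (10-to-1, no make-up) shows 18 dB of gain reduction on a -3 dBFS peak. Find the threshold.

-23 dBFS

Input is 20 dB above T (since output overshoot × R = input overshoot: (-21 − T)·10 = -3 − T gives T = -23 dBFS).
Check: -23 + (-3 − (-23))/10 = -23 + 2 = -21 dBFS. ✓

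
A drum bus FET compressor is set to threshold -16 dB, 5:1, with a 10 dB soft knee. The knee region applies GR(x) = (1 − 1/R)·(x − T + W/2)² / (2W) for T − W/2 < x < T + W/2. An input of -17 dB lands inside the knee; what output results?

-17.64 dB

x − T + W/2 = -17 − (-16) + 5 = 4.
GR = (1 − 1/5) × 4² / 20 = 0.8 × 16 / 20 = 0.64 dB.
Output = -17 − 0.64 = -17.64 dB.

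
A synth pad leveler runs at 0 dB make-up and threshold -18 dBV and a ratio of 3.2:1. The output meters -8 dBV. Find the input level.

That's 10 dB above the -18 dBV threshold.
Before 3.2:1 compression the overshoot was 10 × 3.2 = 32 dB, so input = -18 + 32 = 14 dBV.

14 dBV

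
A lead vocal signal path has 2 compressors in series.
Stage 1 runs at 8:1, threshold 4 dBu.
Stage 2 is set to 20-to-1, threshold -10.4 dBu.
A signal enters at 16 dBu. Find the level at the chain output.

-9.605 dBu

Stage 1: overshoot 12 dB → 12/8 = 1.5 dB → 5.5 dBu.
Stage 2: 5.5 dBu is 15.9 dB over -10.4 dBu; at 20:1 that becomes 0.795 dB over, giving -9.605 dBu.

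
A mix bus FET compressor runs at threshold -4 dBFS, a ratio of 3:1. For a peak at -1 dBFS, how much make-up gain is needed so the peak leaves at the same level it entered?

2 dB

Overshoot 3 dB → 3/3 = 1 dB after compression, so the compressed level is -4 + 1 = -3 dBFS.
Make-up = target − compressed = -1 − (-3) = 2 dB.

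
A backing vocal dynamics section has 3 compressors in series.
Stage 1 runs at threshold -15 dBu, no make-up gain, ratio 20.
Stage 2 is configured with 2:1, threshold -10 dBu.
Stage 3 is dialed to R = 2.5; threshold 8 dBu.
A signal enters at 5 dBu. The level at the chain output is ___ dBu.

-14 dBu

Stage 1: overshoot 20 dB → 20/20 = 1 dB → -14 dBu.
Stage 2: below threshold (-14 ≤ -10); passes unchanged; output -14 dBu.
Stage 3: below threshold (-14 ≤ 8); passes unchanged; output -14 dBu.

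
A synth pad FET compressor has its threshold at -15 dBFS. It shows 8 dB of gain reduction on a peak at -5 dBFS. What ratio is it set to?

5:1

Input overshoot = -5 − (-15) = 10 dB.
Output overshoot = 10 − 8 = 2 dB.
Ratio = input overshoot / output overshoot = 10 / 2 = 5.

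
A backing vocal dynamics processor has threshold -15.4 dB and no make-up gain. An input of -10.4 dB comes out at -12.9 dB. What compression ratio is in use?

2:1

Input overshoot = -10.4 − (-15.4) = 5 dB; output overshoot = -12.9 − (-15.4) = 2.5 dB.
Ratio = 5 / 2.5 = 2.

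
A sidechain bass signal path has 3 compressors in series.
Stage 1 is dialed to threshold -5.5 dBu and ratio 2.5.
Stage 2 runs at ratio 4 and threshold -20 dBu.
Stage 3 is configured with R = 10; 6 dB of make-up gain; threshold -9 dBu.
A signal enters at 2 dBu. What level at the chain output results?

-9.625 dBu

Stage 1: 2 dBu is 7.5 dB over -5.5 dBu; at 2.5:1 that becomes 3 dB over, giving -2.5 dBu.
Stage 2: 17.5 dB above -20 dBu, reduced 4:1 to 4.375 dB above → -15.625 dBu.
Stage 3: -15.625 dBu ≤ -9 dBu, so stage 3 doesn't engage; make-up brings it to -9.625 dBu.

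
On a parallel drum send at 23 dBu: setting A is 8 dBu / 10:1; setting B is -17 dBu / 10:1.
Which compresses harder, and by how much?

A: 15 dB over, compressed to 1.5 dB over, so 13.5 dB of GR.
B: 40 dB over, compressed to 4 dB over, so 36 dB of GR.
B reduces 22.5 dB more.

B, by 22.5 dB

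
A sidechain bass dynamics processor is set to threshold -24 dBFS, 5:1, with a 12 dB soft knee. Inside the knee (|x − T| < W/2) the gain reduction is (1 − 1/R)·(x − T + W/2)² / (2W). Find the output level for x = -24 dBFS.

x − T + W/2 = -24 − (-24) + 6 = 6.
GR = (1 − 1/5) × 6² / 24 = 0.8 × 36 / 24 = 1.2 dB.
Output = -24 − 1.2 = -25.2 dBFS.

-25.2 dBFS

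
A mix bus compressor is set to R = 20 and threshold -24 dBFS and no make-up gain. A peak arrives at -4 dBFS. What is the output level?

-23 dBFS

Overshoot: -4 − (-24) = 20 dB.
At 20:1 the overshoot is divided by 20, leaving 1 dB above threshold.
Output = -24 + 1 = -23 dBFS.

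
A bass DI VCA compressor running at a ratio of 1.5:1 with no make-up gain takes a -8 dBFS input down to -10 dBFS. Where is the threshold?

-14 dBFS

Gain reduction = -8 − (-10) = 2 dB; output overshoot = GR / (R − 1) = 2 / 0.5 = 4 dB.
Threshold = output − output overshoot = -10 − 4 = -14 dBFS.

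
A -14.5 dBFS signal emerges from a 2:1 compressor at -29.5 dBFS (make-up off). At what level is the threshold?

Let T be the threshold. Output overshoot = (input overshoot)/R, so -29.5 − T = (-14.5 − T)/2.
2·(-29.5 − T) = -14.5 − T → 1·T = -59 − (-14.5) = -44.5.
T = -44.5/1 = -44.5 dBFS.

-44.5 dBFS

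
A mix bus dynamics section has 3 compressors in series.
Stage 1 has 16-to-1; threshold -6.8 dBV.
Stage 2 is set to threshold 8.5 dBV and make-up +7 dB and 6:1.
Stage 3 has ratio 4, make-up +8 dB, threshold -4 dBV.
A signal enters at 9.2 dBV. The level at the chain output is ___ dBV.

Stage 1: 9.2 dBV is 16 dB over -6.8 dBV; at 16:1 that becomes 1 dB over, giving -5.8 dBV.
Stage 2: -5.8 dBV is at or below the 8.5 dBV threshold — no compression; make-up brings it to 1.2 dBV.
Stage 3: overshoot 5.2 dB → 5.2/4 = 1.3 dB → -2.7 dBV; +8 dB make-up → 5.3 dBV.

5.3 dBV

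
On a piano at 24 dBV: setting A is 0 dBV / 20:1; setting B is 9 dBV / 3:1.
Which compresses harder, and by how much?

A, by 12.8 dB

A: overshoot 24 dB → output overshoot 1.2 dB → GR 22.8 dB.
B: overshoot 15 dB → output overshoot 5 dB → GR 10 dB.
A reduces 12.8 dB more.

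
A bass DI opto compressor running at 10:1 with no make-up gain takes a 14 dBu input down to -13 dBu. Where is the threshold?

-16 dBu

Let T be the threshold. Output overshoot = (input overshoot)/R, so -13 − T = (14 − T)/10.
10·(-13 − T) = 14 − T → 9·T = -130 − 14 = -144.
T = -144/9 = -16 dBu.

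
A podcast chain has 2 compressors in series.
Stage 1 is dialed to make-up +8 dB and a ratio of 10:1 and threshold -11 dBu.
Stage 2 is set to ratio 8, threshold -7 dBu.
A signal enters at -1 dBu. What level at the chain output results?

-6.375 dBu

Stage 1: -1 dBu is 10 dB over -11 dBu; at 10:1 that becomes 1 dB over, giving -10 dBu; +8 dB make-up → -2 dBu.
Stage 2: overshoot 5 dB → 5/8 = 0.625 dB → -6.375 dBu.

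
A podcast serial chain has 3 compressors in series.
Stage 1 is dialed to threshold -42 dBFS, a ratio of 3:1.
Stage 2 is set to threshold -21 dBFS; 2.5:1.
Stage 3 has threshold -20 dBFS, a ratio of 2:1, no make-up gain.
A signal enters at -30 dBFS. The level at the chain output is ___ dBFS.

Stage 1: 12 dB above -42 dBFS, reduced 3:1 to 4 dB above → -38 dBFS.
Stage 2: -38 dBFS ≤ -21 dBFS, so stage 2 doesn't engage; output -38 dBFS.
Stage 3: below threshold (-38 ≤ -20); passes unchanged; output -38 dBFS.

-38 dBFS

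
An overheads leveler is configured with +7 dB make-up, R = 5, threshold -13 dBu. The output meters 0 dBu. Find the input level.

Before make-up, the level was 0 − 7 = -7 dBu.
The compressed level sits -7 − (-13) = 6 dB over threshold.
Undo the ratio: input overshoot = 6 × 5 = 30 dB, giving input = 17 dBu.

17 dBu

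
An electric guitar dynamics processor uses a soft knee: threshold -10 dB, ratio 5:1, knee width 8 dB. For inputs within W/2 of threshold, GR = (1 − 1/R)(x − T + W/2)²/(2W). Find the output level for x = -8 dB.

-9.8 dB

x − T + W/2 = -8 − (-10) + 4 = 6.
GR = (1 − 1/5) × 6² / 16 = 0.8 × 36 / 16 = 1.8 dB.
Output = -8 − 1.8 = -9.8 dB.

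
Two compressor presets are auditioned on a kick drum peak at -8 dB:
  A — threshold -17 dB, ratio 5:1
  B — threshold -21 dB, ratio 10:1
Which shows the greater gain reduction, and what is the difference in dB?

A: GR = 9 − 9/5 = 7.2 dB.
B: GR = 13 − 13/10 = 11.7 dB.
Difference: 4.5 dB in favour of B.

B, by 4.5 dB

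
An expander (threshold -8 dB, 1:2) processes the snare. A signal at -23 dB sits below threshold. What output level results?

-38 dB

Undershoot = (-8) − (-23) = 15 dB.
At 1:2, that expands to 30 dB under threshold.
Output = -8 − 30 = -38 dB.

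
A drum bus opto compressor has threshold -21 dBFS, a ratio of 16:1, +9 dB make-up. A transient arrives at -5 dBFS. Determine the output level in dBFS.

-5 dBFS sits 16 dB over threshold.
The 16 dB excess becomes 1 dB after 16:1 reduction.
So the level is -21 + 1 = -20 dBFS; make-up adds 9 dB, giving -11 dBFS.

-11 dBFS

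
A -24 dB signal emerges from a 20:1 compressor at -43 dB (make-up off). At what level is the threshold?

Let T be the threshold. Output overshoot = (input overshoot)/R, so -43 − T = (-24 − T)/20.
20·(-43 − T) = -24 − T → 19·T = -860 − (-24) = -836.
T = -836/19 = -44 dB.

-44 dB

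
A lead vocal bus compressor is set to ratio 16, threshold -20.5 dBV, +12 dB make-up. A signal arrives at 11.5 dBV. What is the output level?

The input is 32 dB above the -20.5 dBV threshold.
The 32 dB excess becomes 2 dB after 16:1 reduction.
That puts the output at -18.5 dBV; make-up adds 12 dB, giving -6.5 dBV.

-6.5 dBV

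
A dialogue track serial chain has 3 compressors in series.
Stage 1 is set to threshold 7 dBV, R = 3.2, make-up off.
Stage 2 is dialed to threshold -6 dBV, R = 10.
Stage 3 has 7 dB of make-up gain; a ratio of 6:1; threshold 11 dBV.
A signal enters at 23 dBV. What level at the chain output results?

Stage 1: 16 dB above 7 dBV, reduced 3.2:1 to 5 dB above → 12 dBV.
Stage 2: 12 dBV is 18 dB over -6 dBV; at 10:1 that becomes 1.8 dB over, giving -4.2 dBV.
Stage 3: -4.2 dBV ≤ 11 dBV, so stage 3 doesn't engage; make-up brings it to 2.8 dBV.

2.8 dBV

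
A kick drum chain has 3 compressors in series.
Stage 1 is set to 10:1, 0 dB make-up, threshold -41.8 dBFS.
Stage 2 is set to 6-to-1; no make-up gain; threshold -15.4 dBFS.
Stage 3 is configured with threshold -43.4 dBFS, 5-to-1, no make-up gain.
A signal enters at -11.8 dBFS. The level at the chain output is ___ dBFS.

Stage 1: 30 dB above -41.8 dBFS, reduced 10:1 to 3 dB above → -38.8 dBFS.
Stage 2: below threshold (-38.8 ≤ -15.4); passes unchanged; output -38.8 dBFS.
Stage 3: overshoot 4.6 dB → 4.6/5 = 0.92 dB → -42.48 dBFS.

-42.48 dBFS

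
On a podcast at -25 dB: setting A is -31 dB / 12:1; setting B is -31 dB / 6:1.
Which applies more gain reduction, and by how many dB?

A: 6 dB over, compressed to 0.5 dB over, so 5.5 dB of GR.
B: 6 dB over, compressed to 1 dB over, so 5 dB of GR.
A reduces 0.5 dB more.

A, by 0.5 dB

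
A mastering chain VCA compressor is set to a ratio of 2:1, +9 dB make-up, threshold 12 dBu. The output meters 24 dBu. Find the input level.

Stripping the +9 dB make-up gives 15 dBu at the gain stage.
Post-compression overshoot = 15 − 12 = 3 dB.
Input overshoot = R × output overshoot = 6 dB → input = 12 + 6 = 18 dBu.

18 dBu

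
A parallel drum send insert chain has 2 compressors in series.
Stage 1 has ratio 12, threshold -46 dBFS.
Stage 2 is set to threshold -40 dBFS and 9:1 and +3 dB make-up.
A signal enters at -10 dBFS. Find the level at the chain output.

-40 dBFS

Stage 1: 36 dB above -46 dBFS, reduced 12:1 to 3 dB above → -43 dBFS.
Stage 2: -43 dBFS ≤ -40 dBFS, so stage 2 doesn't engage; make-up brings it to -40 dBFS.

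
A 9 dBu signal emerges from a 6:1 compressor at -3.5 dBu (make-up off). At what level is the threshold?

Gain reduction = 9 − (-3.5) = 12.5 dB; output overshoot = GR / (R − 1) = 12.5 / 5 = 2.5 dB.
Threshold = output − output overshoot = -3.5 − 2.5 = -6 dBu.

-6 dBu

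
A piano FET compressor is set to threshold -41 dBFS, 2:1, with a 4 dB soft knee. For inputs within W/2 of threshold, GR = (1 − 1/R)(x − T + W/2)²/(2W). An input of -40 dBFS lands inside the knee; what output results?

-40.5625 dBFS

x − T + W/2 = -40 − (-41) + 2 = 3.
GR = (1 − 1/2) × 3² / 8 = 0.5 × 9 / 8 = 0.5625 dB.
Output = -40 − 0.5625 = -40.5625 dBFS.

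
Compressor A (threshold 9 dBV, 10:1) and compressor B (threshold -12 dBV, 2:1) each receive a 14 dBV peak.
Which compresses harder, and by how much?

B, by 8.5 dB

A: overshoot 5 dB → output overshoot 0.5 dB → GR 4.5 dB.
B: overshoot 26 dB → output overshoot 13 dB → GR 13 dB.
Difference: 8.5 dB in favour of B.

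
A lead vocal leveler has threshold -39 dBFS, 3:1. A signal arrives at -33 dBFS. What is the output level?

-37 dBFS

Overshoot: -33 − (-39) = 6 dB.
The 6 dB excess becomes 2 dB after 3:1 reduction.
Output = -39 + 2 = -37 dBFS.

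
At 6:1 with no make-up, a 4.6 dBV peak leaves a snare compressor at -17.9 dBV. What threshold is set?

-22.4 dBV

Let T be the threshold. Output overshoot = (input overshoot)/R, so -17.9 − T = (4.6 − T)/6.
6·(-17.9 − T) = 4.6 − T → 5·T = -107.4 − 4.6 = -112.
T = -112/5 = -22.4 dBV.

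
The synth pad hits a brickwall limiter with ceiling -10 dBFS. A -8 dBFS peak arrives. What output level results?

At ∞:1, everything above -10 dBFS is held at the ceiling.

-10 dBFS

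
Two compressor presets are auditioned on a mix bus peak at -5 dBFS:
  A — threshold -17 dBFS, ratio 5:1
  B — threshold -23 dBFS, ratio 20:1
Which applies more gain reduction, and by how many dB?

B, by 7.5 dB

A: 12 dB over, compressed to 2.4 dB over, so 9.6 dB of GR.
B: 18 dB over, compressed to 0.9 dB over, so 17.1 dB of GR.
B applies 7.5 dB more gain reduction.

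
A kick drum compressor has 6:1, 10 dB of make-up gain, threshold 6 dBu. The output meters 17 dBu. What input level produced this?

12 dBu

Before make-up, the level was 17 − 10 = 7 dBu.
The compressed level sits 7 − 6 = 1 dB over threshold.
Before 6:1 compression the overshoot was 1 × 6 = 6 dB, so input = 6 + 6 = 12 dBu.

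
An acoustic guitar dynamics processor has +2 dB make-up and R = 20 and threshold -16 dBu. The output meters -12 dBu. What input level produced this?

Remove make-up: -12 − 2 = -14 dBu.
Post-compression overshoot = -14 − (-16) = 2 dB.
Before 20:1 compression the overshoot was 2 × 20 = 40 dB, so input = -16 + 40 = 24 dBu.

24 dBu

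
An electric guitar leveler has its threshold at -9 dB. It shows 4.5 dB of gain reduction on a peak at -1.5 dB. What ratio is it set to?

Input overshoot = -1.5 − (-9) = 7.5 dB.
Output overshoot = 7.5 − 4.5 = 3 dB.
Ratio = input overshoot / output overshoot = 7.5 / 3 = 2.5.

2.5:1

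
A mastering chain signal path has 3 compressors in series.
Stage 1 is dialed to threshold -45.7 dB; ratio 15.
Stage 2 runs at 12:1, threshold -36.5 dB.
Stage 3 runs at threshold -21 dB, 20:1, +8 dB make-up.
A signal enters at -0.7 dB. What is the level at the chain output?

Stage 1: -0.7 dB is 45 dB over -45.7 dB; at 15:1 that becomes 3 dB over, giving -42.7 dB.
Stage 2: -42.7 dB ≤ -36.5 dB, so stage 2 doesn't engage; output -42.7 dB.
Stage 3: below threshold (-42.7 ≤ -21); passes unchanged; make-up brings it to -34.7 dB.

-34.7 dB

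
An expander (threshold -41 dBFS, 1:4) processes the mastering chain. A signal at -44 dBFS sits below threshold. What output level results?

The input is 3 dB below the -41 dBFS threshold.
A 1:4 expander multiplies undershoot by 4: 3 × 4 = 12 dB below threshold.
Output = -41 − 12 = -53 dBFS.

-53 dBFS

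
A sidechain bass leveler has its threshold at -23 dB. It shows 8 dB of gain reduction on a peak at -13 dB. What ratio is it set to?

5:1

Input overshoot = -13 − (-23) = 10 dB.
Output overshoot = 10 − 8 = 2 dB.
Ratio = input overshoot / output overshoot = 10 / 2 = 5.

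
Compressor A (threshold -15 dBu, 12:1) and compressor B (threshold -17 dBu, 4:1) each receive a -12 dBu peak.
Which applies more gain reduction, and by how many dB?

B, by 1 dB

A: 3 dB over, compressed to 0.25 dB over, so 2.75 dB of GR.
B: 5 dB over, compressed to 1.25 dB over, so 3.75 dB of GR.
B applies 1 dB more gain reduction.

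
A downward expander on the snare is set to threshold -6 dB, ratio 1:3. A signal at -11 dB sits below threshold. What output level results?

-21 dB

Below threshold, a 1:3 expander applies gain = (3−1)×(T − x) of attenuation.
(3−1) × 5 = 10 dB, so output = -11 − 10 = -21 dB.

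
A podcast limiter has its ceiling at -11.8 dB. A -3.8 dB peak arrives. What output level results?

-11.8 dB

The limiter clamps the peak to its -11.8 dB ceiling.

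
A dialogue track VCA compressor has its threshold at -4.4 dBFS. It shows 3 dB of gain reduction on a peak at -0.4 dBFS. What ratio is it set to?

Input overshoot = -0.4 − (-4.4) = 4 dB.
Output overshoot = 4 − 3 = 1 dB.
Ratio = input overshoot / output overshoot = 4 / 1 = 4.

4:1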